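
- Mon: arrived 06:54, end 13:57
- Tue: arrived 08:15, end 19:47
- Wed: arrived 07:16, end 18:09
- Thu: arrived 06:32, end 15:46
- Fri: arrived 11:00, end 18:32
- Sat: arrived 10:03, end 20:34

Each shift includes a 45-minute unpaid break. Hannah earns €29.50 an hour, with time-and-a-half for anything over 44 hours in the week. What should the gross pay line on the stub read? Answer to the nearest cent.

€1663.06

Mon: 06:54–13:57 = 7 h 3 min; less 45 min break → 6 h 18 min
Tue: 08:15–19:47 = 11 h 32 min; less 45 min break → 10 h 47 min
Wed: 07:16–18:09 = 10 h 53 min; less 45 min break → 10 h 8 min
Thu: 06:32–15:46 = 9 h 14 min; less 45 min break → 8 h 29 min
Fri: 11:00–18:32 = 7 h 32 min; less 45 min break → 6 h 47 min
Sat: 10:03–20:34 = 10 h 31 min; less 45 min break → 9 h 46 min
Total worked: 52 h 15 min = 3135 min.
Regular 44 h 0 min = 2640 min at €29.50/h; overtime 8 h 15 min = 495 min at €44.25/h.
Pay = (2640 × €29.50 + 495 × €44.25) ÷ 60 = €1663.06.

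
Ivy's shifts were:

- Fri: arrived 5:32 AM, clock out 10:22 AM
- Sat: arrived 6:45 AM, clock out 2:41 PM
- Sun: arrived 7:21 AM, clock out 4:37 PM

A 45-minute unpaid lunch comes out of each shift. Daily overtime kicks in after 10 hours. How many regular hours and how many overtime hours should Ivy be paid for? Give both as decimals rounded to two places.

Regular 19.78 hours, overtime 0.00 hours

Fri: 5:32 AM–10:22 AM = 4 h 50 min; less 45 min break → 4 h 5 min
Sat: 6:45 AM–2:41 PM = 7 h 56 min; less 45 min break → 7 h 11 min
Sun: 7:21 AM–4:37 PM = 9 h 16 min; less 45 min break → 8 h 31 min
Fri reg 4 h 5 min / OT 0 h 0 min; Sat reg 7 h 11 min / OT 0 h 0 min; Sun reg 8 h 31 min / OT 0 h 0 min.
Totals: regular 19 h 47 min, overtime 0 h 0 min.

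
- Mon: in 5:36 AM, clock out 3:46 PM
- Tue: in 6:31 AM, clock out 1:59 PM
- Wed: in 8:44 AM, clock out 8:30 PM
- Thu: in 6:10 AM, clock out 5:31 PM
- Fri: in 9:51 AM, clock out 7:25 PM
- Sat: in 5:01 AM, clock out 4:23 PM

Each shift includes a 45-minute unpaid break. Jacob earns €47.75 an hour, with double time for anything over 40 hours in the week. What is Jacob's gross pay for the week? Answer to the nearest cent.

Mon: 5:36 AM–3:46 PM = 10 h 10 min; less 45 min break → 9 h 25 min
Tue: 6:31 AM–1:59 PM = 7 h 28 min; less 45 min break → 6 h 43 min
Wed: 8:44 AM–8:30 PM = 11 h 46 min; less 45 min break → 11 h 1 min
Thu: 6:10 AM–5:31 PM = 11 h 21 min; less 45 min break → 10 h 36 min
Fri: 9:51 AM–7:25 PM = 9 h 34 min; less 45 min break → 8 h 49 min
Sat: 5:01 AM–4:23 PM = 11 h 22 min; less 45 min break → 10 h 37 min
Total worked: 57 h 11 min = 3431 min.
Regular 40 h 0 min = 2400 min at €47.75/h; overtime 17 h 11 min = 1031 min at €95.50/h.
Pay = (2400 × €47.75 + 1031 × €95.50) ÷ 60 = €3551.01.

€3551.01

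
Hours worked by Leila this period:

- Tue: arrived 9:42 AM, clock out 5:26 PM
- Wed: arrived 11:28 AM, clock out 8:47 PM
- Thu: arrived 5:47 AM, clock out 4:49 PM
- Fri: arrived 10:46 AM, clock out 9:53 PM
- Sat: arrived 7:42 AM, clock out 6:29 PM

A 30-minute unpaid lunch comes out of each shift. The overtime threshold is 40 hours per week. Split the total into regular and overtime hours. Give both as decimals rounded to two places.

Regular 40.00 hours, overtime 7.48 hours

Tue: 9:42 AM–5:26 PM = 7 h 44 min; less 30 min break → 7 h 14 min
Wed: 11:28 AM–8:47 PM = 9 h 19 min; less 30 min break → 8 h 49 min
Thu: 5:47 AM–4:49 PM = 11 h 2 min; less 30 min break → 10 h 32 min
Fri: 10:46 AM–9:53 PM = 11 h 7 min; less 30 min break → 10 h 37 min
Sat: 7:42 AM–6:29 PM = 10 h 47 min; less 30 min break → 10 h 17 min
Total worked: 47 h 29 min = 47.48 h.
Threshold 40 h → overtime 7 h 29 min, regular 40 h 0 min.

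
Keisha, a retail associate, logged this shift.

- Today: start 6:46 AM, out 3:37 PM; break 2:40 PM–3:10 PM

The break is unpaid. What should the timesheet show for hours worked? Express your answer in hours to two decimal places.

8.35 hours

Today: 6:46 AM–3:37 PM = 8 h 51 min; less 30 min break → 8 h 21 min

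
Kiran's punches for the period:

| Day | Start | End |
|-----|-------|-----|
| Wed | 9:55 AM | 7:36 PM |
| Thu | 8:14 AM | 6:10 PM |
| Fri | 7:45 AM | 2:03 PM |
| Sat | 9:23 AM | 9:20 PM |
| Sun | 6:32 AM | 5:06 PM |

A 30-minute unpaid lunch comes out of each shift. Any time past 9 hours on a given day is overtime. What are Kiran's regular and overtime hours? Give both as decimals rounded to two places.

Wed: 9:55 AM–7:36 PM = 9 h 41 min; less 30 min break → 9 h 11 min
Thu: 8:14 AM–6:10 PM = 9 h 56 min; less 30 min break → 9 h 26 min
Fri: 7:45 AM–2:03 PM = 6 h 18 min; less 30 min break → 5 h 48 min
Sat: 9:23 AM–9:20 PM = 11 h 57 min; less 30 min break → 11 h 27 min
Sun: 6:32 AM–5:06 PM = 10 h 34 min; less 30 min break → 10 h 4 min
Wed reg 9 h 0 min / OT 0 h 11 min; Thu reg 9 h 0 min / OT 0 h 26 min; Fri reg 5 h 48 min / OT 0 h 0 min; Sat reg 9 h 0 min / OT 2 h 27 min; Sun reg 9 h 0 min / OT 1 h 4 min.
Totals: regular 41 h 48 min, overtime 4 h 8 min.

Regular 41.80 hours, overtime 4.13 hours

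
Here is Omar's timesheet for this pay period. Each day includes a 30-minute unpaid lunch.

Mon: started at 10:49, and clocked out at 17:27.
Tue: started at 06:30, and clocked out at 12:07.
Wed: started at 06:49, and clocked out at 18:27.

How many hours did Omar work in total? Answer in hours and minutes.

22 h 23 min

Mon: 10:49–17:27 = 6 h 38 min; less 30 min break → 6 h 8 min
Tue: 06:30–12:07 = 5 h 37 min; less 30 min break → 5 h 7 min
Wed: 06:49–18:27 = 11 h 38 min; less 30 min break → 11 h 8 min
Total: 6 h 8 min + 5 h 7 min + 11 h 8 min = 22 h 23 min.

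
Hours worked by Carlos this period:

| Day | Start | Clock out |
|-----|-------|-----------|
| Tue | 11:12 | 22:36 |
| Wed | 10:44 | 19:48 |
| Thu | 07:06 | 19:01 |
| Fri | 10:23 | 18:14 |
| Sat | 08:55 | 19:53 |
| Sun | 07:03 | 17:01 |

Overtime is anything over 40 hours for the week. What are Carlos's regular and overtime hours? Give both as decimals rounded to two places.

Regular 40.00 hours, overtime 21.17 hours

Tue: 11:12–22:36 = 11 h 24 min
Wed: 10:44–19:48 = 9 h 4 min
Thu: 07:06–19:01 = 11 h 55 min
Fri: 10:23–18:14 = 7 h 51 min
Sat: 08:55–19:53 = 10 h 58 min
Sun: 07:03–17:01 = 9 h 58 min
Total worked: 61 h 10 min = 61.17 h.
Threshold 40 h → overtime 21 h 10 min, regular 40 h 0 min.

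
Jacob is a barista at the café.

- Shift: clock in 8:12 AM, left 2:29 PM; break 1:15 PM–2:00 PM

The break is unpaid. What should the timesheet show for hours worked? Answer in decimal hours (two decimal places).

5.53 hours

Shift: 8:12 AM–2:29 PM = 6 h 17 min; less 45 min break → 5 h 32 min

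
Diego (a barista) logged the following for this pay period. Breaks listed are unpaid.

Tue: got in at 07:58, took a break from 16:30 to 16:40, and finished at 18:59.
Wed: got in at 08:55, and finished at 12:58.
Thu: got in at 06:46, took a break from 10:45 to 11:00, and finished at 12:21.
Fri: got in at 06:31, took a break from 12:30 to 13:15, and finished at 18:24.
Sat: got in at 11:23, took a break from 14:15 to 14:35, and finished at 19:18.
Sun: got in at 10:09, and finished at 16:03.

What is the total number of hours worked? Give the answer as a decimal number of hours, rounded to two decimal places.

44.85 hours

Tue: 07:58–18:59 = 11 h 1 min; less 10 min break → 10 h 51 min
Wed: 08:55–12:58 = 4 h 3 min
Thu: 06:46–12:21 = 5 h 35 min; less 15 min break → 5 h 20 min
Fri: 06:31–18:24 = 11 h 53 min; less 45 min break → 11 h 8 min
Sat: 11:23–19:18 = 7 h 55 min; less 20 min break → 7 h 35 min
Sun: 10:09–16:03 = 5 h 54 min
Total: 10 h 51 min + 4 h 3 min + 5 h 20 min + 11 h 8 min + 7 h 35 min + 5 h 54 min = 44 h 51 min.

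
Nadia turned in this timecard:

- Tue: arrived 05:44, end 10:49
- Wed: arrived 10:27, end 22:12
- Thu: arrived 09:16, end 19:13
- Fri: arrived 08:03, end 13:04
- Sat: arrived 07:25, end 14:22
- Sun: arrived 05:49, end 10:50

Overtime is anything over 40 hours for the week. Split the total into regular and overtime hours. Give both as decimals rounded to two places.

Tue: 05:44–10:49 = 5 h 5 min
Wed: 10:27–22:12 = 11 h 45 min
Thu: 09:16–19:13 = 9 h 57 min
Fri: 08:03–13:04 = 5 h 1 min
Sat: 07:25–14:22 = 6 h 57 min
Sun: 05:49–10:50 = 5 h 1 min
Total worked: 43 h 46 min = 43.77 h.
Threshold 40 h → overtime 3 h 46 min, regular 40 h 0 min.

Regular 40.00 hours, overtime 3.77 hours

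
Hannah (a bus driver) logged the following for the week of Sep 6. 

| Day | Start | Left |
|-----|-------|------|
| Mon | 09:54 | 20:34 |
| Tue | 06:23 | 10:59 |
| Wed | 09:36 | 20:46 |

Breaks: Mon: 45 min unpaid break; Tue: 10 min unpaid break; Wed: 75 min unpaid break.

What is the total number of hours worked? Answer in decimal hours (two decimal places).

Mon: 09:54–20:34 = 10 h 40 min; less 45 min break → 9 h 55 min
Tue: 06:23–10:59 = 4 h 36 min; less 10 min break → 4 h 26 min
Wed: 09:36–20:46 = 11 h 10 min; less 75 min break → 9 h 55 min
Total: 9 h 55 min + 4 h 26 min + 9 h 55 min = 24 h 16 min.

24.27 hours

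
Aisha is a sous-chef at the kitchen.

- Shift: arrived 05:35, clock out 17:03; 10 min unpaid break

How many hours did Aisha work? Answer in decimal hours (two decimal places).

11.30 hours

Shift: 05:35–17:03 = 11 h 28 min; less 10 min break → 11 h 18 min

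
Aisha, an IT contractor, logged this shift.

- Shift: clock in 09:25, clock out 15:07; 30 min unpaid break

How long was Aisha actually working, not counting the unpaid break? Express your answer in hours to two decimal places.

Shift: 09:25–15:07 = 5 h 42 min; less 30 min break → 5 h 12 min

5.20 hours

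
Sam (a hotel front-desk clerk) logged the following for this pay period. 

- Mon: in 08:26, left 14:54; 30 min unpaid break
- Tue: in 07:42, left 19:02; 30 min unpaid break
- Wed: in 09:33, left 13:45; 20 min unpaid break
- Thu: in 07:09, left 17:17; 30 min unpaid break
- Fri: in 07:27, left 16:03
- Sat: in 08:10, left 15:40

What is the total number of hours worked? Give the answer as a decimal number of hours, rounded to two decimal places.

Mon: 08:26–14:54 = 6 h 28 min; less 30 min break → 5 h 58 min
Tue: 07:42–19:02 = 11 h 20 min; less 30 min break → 10 h 50 min
Wed: 09:33–13:45 = 4 h 12 min; less 20 min break → 3 h 52 min
Thu: 07:09–17:17 = 10 h 8 min; less 30 min break → 9 h 38 min
Fri: 07:27–16:03 = 8 h 36 min
Sat: 08:10–15:40 = 7 h 30 min
Total: 5 h 58 min + 10 h 50 min + 3 h 52 min + 9 h 38 min + 8 h 36 min + 7 h 30 min = 46 h 24 min.

46.40 hours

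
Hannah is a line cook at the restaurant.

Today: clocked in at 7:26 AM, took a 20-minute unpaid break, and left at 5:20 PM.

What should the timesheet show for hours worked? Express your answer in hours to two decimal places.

Today: 7:26 AM–5:20 PM = 9 h 54 min; less 20 min break → 9 h 34 min

9.57 hours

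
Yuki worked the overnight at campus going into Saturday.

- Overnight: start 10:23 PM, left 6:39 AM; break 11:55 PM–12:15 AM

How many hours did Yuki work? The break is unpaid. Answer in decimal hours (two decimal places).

Overnight: 10:23 PM → midnight = 1 h 37 min; midnight → 6:39 AM = 6 h 39 min; span 8 h 16 min; less 20 min break → 7 h 56 min

7.93 hours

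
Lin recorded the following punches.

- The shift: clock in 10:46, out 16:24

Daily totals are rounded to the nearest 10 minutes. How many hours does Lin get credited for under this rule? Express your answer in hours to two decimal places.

The shift: 10:46–16:24 = 5 h 38 min → rounds to 5 h 40 min

5.67 hours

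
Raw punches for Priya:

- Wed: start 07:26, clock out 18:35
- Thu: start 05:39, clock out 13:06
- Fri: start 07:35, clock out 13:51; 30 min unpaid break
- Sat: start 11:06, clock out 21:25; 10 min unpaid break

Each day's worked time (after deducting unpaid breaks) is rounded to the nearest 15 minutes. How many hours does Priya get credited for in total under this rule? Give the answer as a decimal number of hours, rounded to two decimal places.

Wed: 07:26–18:35 = 11 h 9 min → rounds to 11 h 15 min
Thu: 05:39–13:06 = 7 h 27 min → rounds to 7 h 30 min
Fri: 07:35–13:51 = 6 h 16 min − 30 min = 5 h 46 min → rounds to 5 h 45 min
Sat: 11:06–21:25 = 10 h 19 min − 10 min = 10 h 9 min → rounds to 10 h 15 min
Total credited: 34 h 45 min.

34.75 hours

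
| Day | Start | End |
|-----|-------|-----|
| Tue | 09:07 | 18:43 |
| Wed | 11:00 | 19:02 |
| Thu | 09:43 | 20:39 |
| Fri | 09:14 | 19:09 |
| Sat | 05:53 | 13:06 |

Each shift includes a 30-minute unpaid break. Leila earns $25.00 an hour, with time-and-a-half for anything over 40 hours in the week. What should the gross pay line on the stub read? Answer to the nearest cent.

Tue: 09:07–18:43 = 9 h 36 min; less 30 min break → 9 h 6 min
Wed: 11:00–19:02 = 8 h 2 min; less 30 min break → 7 h 32 min
Thu: 09:43–20:39 = 10 h 56 min; less 30 min break → 10 h 26 min
Fri: 09:14–19:09 = 9 h 55 min; less 30 min break → 9 h 25 min
Sat: 05:53–13:06 = 7 h 13 min; less 30 min break → 6 h 43 min
Total worked: 43 h 12 min = 2592 min.
Regular 40 h 0 min = 2400 min at $25.00/h; overtime 3 h 12 min = 192 min at $37.50/h.
Pay = (2400 × $25.00 + 192 × $37.50) ÷ 60 = $1120.00.

$1120.00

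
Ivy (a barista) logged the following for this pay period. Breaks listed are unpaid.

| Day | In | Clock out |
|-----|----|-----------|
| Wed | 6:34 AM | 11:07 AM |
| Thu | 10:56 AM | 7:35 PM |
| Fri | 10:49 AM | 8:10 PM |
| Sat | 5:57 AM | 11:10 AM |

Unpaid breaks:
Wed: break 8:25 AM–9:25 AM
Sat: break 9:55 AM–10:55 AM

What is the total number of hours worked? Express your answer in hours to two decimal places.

25.77 hours

Wed: 6:34 AM–11:07 AM = 4 h 33 min; less 60 min break → 3 h 33 min
Thu: 10:56 AM–7:35 PM = 8 h 39 min
Fri: 10:49 AM–8:10 PM = 9 h 21 min
Sat: 5:57 AM–11:10 AM = 5 h 13 min; less 60 min break → 4 h 13 min
Total: 3 h 33 min + 8 h 39 min + 9 h 21 min + 4 h 13 min = 25 h 46 min.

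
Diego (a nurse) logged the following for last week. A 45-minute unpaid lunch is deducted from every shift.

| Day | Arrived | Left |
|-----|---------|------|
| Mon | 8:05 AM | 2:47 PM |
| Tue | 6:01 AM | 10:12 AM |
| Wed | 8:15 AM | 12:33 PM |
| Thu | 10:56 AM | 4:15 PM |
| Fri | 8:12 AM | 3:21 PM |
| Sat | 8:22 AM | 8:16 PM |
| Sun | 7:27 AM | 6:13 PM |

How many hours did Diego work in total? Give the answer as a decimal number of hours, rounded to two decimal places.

Mon: 8:05 AM–2:47 PM = 6 h 42 min; less 45 min break → 5 h 57 min
Tue: 6:01 AM–10:12 AM = 4 h 11 min; less 45 min break → 3 h 26 min
Wed: 8:15 AM–12:33 PM = 4 h 18 min; less 45 min break → 3 h 33 min
Thu: 10:56 AM–4:15 PM = 5 h 19 min; less 45 min break → 4 h 34 min
Fri: 8:12 AM–3:21 PM = 7 h 9 min; less 45 min break → 6 h 24 min
Sat: 8:22 AM–8:16 PM = 11 h 54 min; less 45 min break → 11 h 9 min
Sun: 7:27 AM–6:13 PM = 10 h 46 min; less 45 min break → 10 h 1 min
Total: 5 h 57 min + 3 h 26 min + 3 h 33 min + 4 h 34 min + 6 h 24 min + 11 h 9 min + 10 h 1 min = 45 h 4 min.

45.07 hours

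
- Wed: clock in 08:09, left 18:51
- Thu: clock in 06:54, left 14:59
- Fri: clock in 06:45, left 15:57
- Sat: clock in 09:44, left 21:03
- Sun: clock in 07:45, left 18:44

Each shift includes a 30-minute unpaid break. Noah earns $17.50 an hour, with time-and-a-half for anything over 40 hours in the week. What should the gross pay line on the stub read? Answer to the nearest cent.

$904.31

Wed: 08:09–18:51 = 10 h 42 min; less 30 min break → 10 h 12 min
Thu: 06:54–14:59 = 8 h 5 min; less 30 min break → 7 h 35 min
Fri: 06:45–15:57 = 9 h 12 min; less 30 min break → 8 h 42 min
Sat: 09:44–21:03 = 11 h 19 min; less 30 min break → 10 h 49 min
Sun: 07:45–18:44 = 10 h 59 min; less 30 min break → 10 h 29 min
Total worked: 47 h 47 min = 2867 min.
Regular 40 h 0 min = 2400 min at $17.50/h; overtime 7 h 47 min = 467 min at $26.25/h.
Pay = (2400 × $17.50 + 467 × $26.25) ÷ 60 = $904.31.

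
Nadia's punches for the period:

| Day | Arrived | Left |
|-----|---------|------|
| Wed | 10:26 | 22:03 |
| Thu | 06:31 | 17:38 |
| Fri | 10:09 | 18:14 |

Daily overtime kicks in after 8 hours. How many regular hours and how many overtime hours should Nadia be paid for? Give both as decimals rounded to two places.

Wed: 10:26–22:03 = 11 h 37 min
Thu: 06:31–17:38 = 11 h 7 min
Fri: 10:09–18:14 = 8 h 5 min
Wed reg 8 h 0 min / OT 3 h 37 min; Thu reg 8 h 0 min / OT 3 h 7 min; Fri reg 8 h 0 min / OT 0 h 5 min.
Totals: regular 24 h 0 min, overtime 6 h 49 min.

Regular 24.00 hours, overtime 6.82 hours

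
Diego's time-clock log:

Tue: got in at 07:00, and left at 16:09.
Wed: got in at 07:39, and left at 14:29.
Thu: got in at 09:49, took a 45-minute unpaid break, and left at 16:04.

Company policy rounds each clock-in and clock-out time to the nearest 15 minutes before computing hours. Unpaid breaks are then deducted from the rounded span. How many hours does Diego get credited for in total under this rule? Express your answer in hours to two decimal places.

21.50 hours

Tue: in 07:00→07:00, out 16:09→16:15; 9 h 15 min
Wed: in 07:39→07:45, out 14:29→14:30; 6 h 45 min
Thu: in 09:49→09:45, out 16:04→16:00; 6 h 15 min − 45 min = 5 h 30 min
Total credited: 21 h 30 min.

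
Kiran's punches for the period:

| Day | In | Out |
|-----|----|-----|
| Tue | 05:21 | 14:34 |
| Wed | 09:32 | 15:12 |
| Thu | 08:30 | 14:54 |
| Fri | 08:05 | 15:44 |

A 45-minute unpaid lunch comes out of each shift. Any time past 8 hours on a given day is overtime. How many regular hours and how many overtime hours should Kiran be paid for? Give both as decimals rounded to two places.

Regular 25.47 hours, overtime 0.47 hours

Tue: 05:21–14:34 = 9 h 13 min; less 45 min break → 8 h 28 min
Wed: 09:32–15:12 = 5 h 40 min; less 45 min break → 4 h 55 min
Thu: 08:30–14:54 = 6 h 24 min; less 45 min break → 5 h 39 min
Fri: 08:05–15:44 = 7 h 39 min; less 45 min break → 6 h 54 min
Tue reg 8 h 0 min / OT 0 h 28 min; Wed reg 4 h 55 min / OT 0 h 0 min; Thu reg 5 h 39 min / OT 0 h 0 min; Fri reg 6 h 54 min / OT 0 h 0 min.
Totals: regular 25 h 28 min, overtime 0 h 28 min.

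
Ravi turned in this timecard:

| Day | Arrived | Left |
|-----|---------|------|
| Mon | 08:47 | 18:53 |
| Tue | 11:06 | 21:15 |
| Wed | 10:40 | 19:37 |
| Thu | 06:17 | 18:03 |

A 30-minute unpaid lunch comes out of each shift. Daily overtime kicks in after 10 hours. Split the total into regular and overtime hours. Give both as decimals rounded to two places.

Regular 37.70 hours, overtime 1.27 hours

Mon: 08:47–18:53 = 10 h 6 min; less 30 min break → 9 h 36 min
Tue: 11:06–21:15 = 10 h 9 min; less 30 min break → 9 h 39 min
Wed: 10:40–19:37 = 8 h 57 min; less 30 min break → 8 h 27 min
Thu: 06:17–18:03 = 11 h 46 min; less 30 min break → 11 h 16 min
Mon reg 9 h 36 min / OT 0 h 0 min; Tue reg 9 h 39 min / OT 0 h 0 min; Wed reg 8 h 27 min / OT 0 h 0 min; Thu reg 10 h 0 min / OT 1 h 16 min.
Totals: regular 37 h 42 min, overtime 1 h 16 min.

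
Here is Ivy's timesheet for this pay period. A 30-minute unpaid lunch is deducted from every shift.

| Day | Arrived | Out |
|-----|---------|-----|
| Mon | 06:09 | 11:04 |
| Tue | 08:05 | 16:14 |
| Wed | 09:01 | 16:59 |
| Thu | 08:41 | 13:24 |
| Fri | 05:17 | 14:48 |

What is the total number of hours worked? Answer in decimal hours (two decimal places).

32.77 hours

Mon: 06:09–11:04 = 4 h 55 min; less 30 min break → 4 h 25 min
Tue: 08:05–16:14 = 8 h 9 min; less 30 min break → 7 h 39 min
Wed: 09:01–16:59 = 7 h 58 min; less 30 min break → 7 h 28 min
Thu: 08:41–13:24 = 4 h 43 min; less 30 min break → 4 h 13 min
Fri: 05:17–14:48 = 9 h 31 min; less 30 min break → 9 h 1 min
Total: 4 h 25 min + 7 h 39 min + 7 h 28 min + 4 h 13 min + 9 h 1 min = 32 h 46 min.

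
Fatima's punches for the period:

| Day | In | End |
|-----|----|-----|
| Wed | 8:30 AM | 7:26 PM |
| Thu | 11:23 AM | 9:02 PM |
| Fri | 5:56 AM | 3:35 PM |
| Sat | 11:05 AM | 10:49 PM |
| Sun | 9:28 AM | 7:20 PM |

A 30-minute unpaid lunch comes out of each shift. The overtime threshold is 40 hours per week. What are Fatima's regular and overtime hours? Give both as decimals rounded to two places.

Wed: 8:30 AM–7:26 PM = 10 h 56 min; less 30 min break → 10 h 26 min
Thu: 11:23 AM–9:02 PM = 9 h 39 min; less 30 min break → 9 h 9 min
Fri: 5:56 AM–3:35 PM = 9 h 39 min; less 30 min break → 9 h 9 min
Sat: 11:05 AM–10:49 PM = 11 h 44 min; less 30 min break → 11 h 14 min
Sun: 9:28 AM–7:20 PM = 9 h 52 min; less 30 min break → 9 h 22 min
Total worked: 49 h 20 min = 49.33 h.
Threshold 40 h → overtime 9 h 20 min, regular 40 h 0 min.

Regular 40.00 hours, overtime 9.33 hours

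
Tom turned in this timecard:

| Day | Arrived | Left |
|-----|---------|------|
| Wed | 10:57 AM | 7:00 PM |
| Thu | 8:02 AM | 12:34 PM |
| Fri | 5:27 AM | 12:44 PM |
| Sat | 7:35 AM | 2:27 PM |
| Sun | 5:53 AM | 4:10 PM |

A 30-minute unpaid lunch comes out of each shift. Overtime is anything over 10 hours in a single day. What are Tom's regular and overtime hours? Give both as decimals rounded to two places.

Regular 34.52 hours, overtime 0.00 hours

Wed: 10:57 AM–7:00 PM = 8 h 3 min; less 30 min break → 7 h 33 min
Thu: 8:02 AM–12:34 PM = 4 h 32 min; less 30 min break → 4 h 2 min
Fri: 5:27 AM–12:44 PM = 7 h 17 min; less 30 min break → 6 h 47 min
Sat: 7:35 AM–2:27 PM = 6 h 52 min; less 30 min break → 6 h 22 min
Sun: 5:53 AM–4:10 PM = 10 h 17 min; less 30 min break → 9 h 47 min
Wed reg 7 h 33 min / OT 0 h 0 min; Thu reg 4 h 2 min / OT 0 h 0 min; Fri reg 6 h 47 min / OT 0 h 0 min; Sat reg 6 h 22 min / OT 0 h 0 min; Sun reg 9 h 47 min / OT 0 h 0 min.
Totals: regular 34 h 31 min, overtime 0 h 0 min.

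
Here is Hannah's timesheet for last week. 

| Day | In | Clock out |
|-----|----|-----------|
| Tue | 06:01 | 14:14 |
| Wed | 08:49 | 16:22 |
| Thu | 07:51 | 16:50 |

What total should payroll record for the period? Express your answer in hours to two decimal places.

24.75 hours

Tue: 06:01–14:14 = 8 h 13 min
Wed: 08:49–16:22 = 7 h 33 min
Thu: 07:51–16:50 = 8 h 59 min
Total: 8 h 13 min + 7 h 33 min + 8 h 59 min = 24 h 45 min.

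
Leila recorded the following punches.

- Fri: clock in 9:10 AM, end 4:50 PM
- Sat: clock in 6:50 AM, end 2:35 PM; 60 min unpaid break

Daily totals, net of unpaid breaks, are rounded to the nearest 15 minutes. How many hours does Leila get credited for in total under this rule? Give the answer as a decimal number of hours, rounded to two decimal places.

14.50 hours

Fri: 9:10 AM–4:50 PM = 7 h 40 min → rounds to 7 h 45 min
Sat: 6:50 AM–2:35 PM = 7 h 45 min − 60 min = 6 h 45 min → rounds to 6 h 45 min
Total credited: 14 h 30 min.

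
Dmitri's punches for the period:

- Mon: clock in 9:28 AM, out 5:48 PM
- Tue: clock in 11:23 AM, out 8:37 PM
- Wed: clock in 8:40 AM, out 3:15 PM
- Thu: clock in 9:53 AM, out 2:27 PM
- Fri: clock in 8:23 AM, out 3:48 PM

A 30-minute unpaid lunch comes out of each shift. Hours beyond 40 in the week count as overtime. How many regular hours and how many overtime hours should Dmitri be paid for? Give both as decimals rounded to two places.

Mon: 9:28 AM–5:48 PM = 8 h 20 min; less 30 min break → 7 h 50 min
Tue: 11:23 AM–8:37 PM = 9 h 14 min; less 30 min break → 8 h 44 min
Wed: 8:40 AM–3:15 PM = 6 h 35 min; less 30 min break → 6 h 5 min
Thu: 9:53 AM–2:27 PM = 4 h 34 min; less 30 min break → 4 h 4 min
Fri: 8:23 AM–3:48 PM = 7 h 25 min; less 30 min break → 6 h 55 min
Total worked: 33 h 38 min = 33.63 h.
Threshold 40 h → overtime 0 h 0 min, regular 33 h 38 min.

Regular 33.63 hours, overtime 0.00 hours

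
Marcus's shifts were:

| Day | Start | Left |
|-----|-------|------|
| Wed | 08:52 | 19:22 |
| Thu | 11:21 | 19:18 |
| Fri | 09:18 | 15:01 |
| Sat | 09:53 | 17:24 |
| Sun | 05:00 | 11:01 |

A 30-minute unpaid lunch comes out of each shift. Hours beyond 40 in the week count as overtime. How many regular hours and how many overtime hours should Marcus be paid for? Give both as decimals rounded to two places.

Wed: 08:52–19:22 = 10 h 30 min; less 30 min break → 10 h 0 min
Thu: 11:21–19:18 = 7 h 57 min; less 30 min break → 7 h 27 min
Fri: 09:18–15:01 = 5 h 43 min; less 30 min break → 5 h 13 min
Sat: 09:53–17:24 = 7 h 31 min; less 30 min break → 7 h 1 min
Sun: 05:00–11:01 = 6 h 1 min; less 30 min break → 5 h 31 min
Total worked: 35 h 12 min = 35.20 h.
Threshold 40 h → overtime 0 h 0 min, regular 35 h 12 min.

Regular 35.20 hours, overtime 0.00 hours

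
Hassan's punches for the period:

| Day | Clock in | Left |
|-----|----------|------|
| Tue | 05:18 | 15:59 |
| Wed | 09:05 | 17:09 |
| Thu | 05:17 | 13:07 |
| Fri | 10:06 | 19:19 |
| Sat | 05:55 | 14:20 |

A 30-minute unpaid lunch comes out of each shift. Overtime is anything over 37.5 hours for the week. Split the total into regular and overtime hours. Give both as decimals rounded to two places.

Regular 37.50 hours, overtime 4.22 hours

Tue: 05:18–15:59 = 10 h 41 min; less 30 min break → 10 h 11 min
Wed: 09:05–17:09 = 8 h 4 min; less 30 min break → 7 h 34 min
Thu: 05:17–13:07 = 7 h 50 min; less 30 min break → 7 h 20 min
Fri: 10:06–19:19 = 9 h 13 min; less 30 min break → 8 h 43 min
Sat: 05:55–14:20 = 8 h 25 min; less 30 min break → 7 h 55 min
Total worked: 41 h 43 min = 41.72 h.
Threshold 37.5 h → overtime 4 h 13 min, regular 37 h 30 min.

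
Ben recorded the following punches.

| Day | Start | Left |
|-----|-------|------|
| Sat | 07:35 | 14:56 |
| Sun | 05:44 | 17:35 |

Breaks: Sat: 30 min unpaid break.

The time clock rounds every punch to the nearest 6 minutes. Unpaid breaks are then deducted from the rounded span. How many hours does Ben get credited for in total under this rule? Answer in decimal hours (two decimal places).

18.70 hours

Sat: in 07:35→07:36, out 14:56→14:54; 7 h 18 min − 30 min = 6 h 48 min
Sun: in 05:44→05:42, out 17:35→17:36; 11 h 54 min
Total credited: 18 h 42 min.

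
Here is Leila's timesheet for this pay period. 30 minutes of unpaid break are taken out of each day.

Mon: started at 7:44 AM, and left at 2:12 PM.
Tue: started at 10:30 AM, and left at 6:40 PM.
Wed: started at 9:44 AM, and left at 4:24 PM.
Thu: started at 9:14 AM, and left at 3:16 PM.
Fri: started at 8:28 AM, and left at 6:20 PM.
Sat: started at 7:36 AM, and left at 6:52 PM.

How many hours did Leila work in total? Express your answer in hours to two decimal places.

Mon: 7:44 AM–2:12 PM = 6 h 28 min; less 30 min break → 5 h 58 min
Tue: 10:30 AM–6:40 PM = 8 h 10 min; less 30 min break → 7 h 40 min
Wed: 9:44 AM–4:24 PM = 6 h 40 min; less 30 min break → 6 h 10 min
Thu: 9:14 AM–3:16 PM = 6 h 2 min; less 30 min break → 5 h 32 min
Fri: 8:28 AM–6:20 PM = 9 h 52 min; less 30 min break → 9 h 22 min
Sat: 7:36 AM–6:52 PM = 11 h 16 min; less 30 min break → 10 h 46 min
Total: 5 h 58 min + 7 h 40 min + 6 h 10 min + 5 h 32 min + 9 h 22 min + 10 h 46 min = 45 h 28 min.

45.47 hours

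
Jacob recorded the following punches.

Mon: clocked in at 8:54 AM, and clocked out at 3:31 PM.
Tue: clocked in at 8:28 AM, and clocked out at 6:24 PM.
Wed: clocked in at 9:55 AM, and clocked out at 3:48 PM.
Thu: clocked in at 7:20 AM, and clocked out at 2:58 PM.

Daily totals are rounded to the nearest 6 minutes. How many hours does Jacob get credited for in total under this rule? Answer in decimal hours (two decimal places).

30.00 hours

Mon: 8:54 AM–3:31 PM = 6 h 37 min → rounds to 6 h 36 min
Tue: 8:28 AM–6:24 PM = 9 h 56 min → rounds to 9 h 54 min
Wed: 9:55 AM–3:48 PM = 5 h 53 min → rounds to 5 h 54 min
Thu: 7:20 AM–2:58 PM = 7 h 38 min → rounds to 7 h 36 min
Total credited: 30 h 0 min.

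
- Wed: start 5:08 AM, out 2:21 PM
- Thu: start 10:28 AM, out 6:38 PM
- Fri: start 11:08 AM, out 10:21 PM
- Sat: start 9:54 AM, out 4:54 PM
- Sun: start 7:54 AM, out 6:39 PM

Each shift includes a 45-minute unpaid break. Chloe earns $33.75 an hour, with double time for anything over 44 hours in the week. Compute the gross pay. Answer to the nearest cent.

$1437.75

Wed: 5:08 AM–2:21 PM = 9 h 13 min; less 45 min break → 8 h 28 min
Thu: 10:28 AM–6:38 PM = 8 h 10 min; less 45 min break → 7 h 25 min
Fri: 11:08 AM–10:21 PM = 11 h 13 min; less 45 min break → 10 h 28 min
Sat: 9:54 AM–4:54 PM = 7 h 0 min; less 45 min break → 6 h 15 min
Sun: 7:54 AM–6:39 PM = 10 h 45 min; less 45 min break → 10 h 0 min
Total worked: 42 h 36 min = 2556 min.
Regular 42 h 36 min = 2556 min at $33.75/h; overtime 0 h 0 min = 0 min at $67.50/h.
Pay = (2556 × $33.75 + 0 × $67.50) ÷ 60 = $1437.75.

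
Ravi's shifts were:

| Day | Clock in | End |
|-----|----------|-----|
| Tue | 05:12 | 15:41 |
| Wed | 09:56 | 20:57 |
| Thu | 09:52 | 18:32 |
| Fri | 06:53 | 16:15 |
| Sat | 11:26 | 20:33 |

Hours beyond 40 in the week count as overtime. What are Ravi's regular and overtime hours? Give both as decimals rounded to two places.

Tue: 05:12–15:41 = 10 h 29 min
Wed: 09:56–20:57 = 11 h 1 min
Thu: 09:52–18:32 = 8 h 40 min
Fri: 06:53–16:15 = 9 h 22 min
Sat: 11:26–20:33 = 9 h 7 min
Total worked: 48 h 39 min = 48.65 h.
Threshold 40 h → overtime 8 h 39 min, regular 40 h 0 min.

Regular 40.00 hours, overtime 8.65 hours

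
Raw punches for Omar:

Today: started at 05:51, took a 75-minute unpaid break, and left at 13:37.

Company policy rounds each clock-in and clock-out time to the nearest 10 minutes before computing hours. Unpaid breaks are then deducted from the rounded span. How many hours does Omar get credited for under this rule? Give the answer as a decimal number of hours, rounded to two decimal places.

6.58 hours

Today: in 05:51→05:50, out 13:37→13:40; 7 h 50 min − 75 min = 6 h 35 min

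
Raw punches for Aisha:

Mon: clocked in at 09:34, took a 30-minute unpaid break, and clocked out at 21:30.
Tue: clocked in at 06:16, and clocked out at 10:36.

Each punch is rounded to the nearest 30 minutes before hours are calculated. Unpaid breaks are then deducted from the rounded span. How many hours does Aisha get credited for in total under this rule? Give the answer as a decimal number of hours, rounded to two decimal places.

15.50 hours

Mon: in 09:34→09:30, out 21:30→21:30; 12 h 0 min − 30 min = 11 h 30 min
Tue: in 06:16→06:30, out 10:36→10:30; 4 h 0 min
Total credited: 15 h 30 min.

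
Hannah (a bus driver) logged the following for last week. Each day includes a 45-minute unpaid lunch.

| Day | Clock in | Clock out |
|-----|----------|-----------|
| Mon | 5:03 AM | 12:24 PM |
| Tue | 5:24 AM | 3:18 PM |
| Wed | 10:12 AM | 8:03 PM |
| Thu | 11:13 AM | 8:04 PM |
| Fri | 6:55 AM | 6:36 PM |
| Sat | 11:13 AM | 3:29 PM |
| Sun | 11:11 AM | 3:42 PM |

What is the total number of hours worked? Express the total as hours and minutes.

Mon: 5:03 AM–12:24 PM = 7 h 21 min; less 45 min break → 6 h 36 min
Tue: 5:24 AM–3:18 PM = 9 h 54 min; less 45 min break → 9 h 9 min
Wed: 10:12 AM–8:03 PM = 9 h 51 min; less 45 min break → 9 h 6 min
Thu: 11:13 AM–8:04 PM = 8 h 51 min; less 45 min break → 8 h 6 min
Fri: 6:55 AM–6:36 PM = 11 h 41 min; less 45 min break → 10 h 56 min
Sat: 11:13 AM–3:29 PM = 4 h 16 min; less 45 min break → 3 h 31 min
Sun: 11:11 AM–3:42 PM = 4 h 31 min; less 45 min break → 3 h 46 min
Total: 6 h 36 min + 9 h 9 min + 9 h 6 min + 8 h 6 min + 10 h 56 min + 3 h 31 min + 3 h 46 min = 51 h 10 min.

51 h 10 min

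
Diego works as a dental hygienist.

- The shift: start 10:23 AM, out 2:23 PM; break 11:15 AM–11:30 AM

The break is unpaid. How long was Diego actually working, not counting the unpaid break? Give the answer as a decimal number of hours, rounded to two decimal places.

The shift: 10:23 AM–2:23 PM = 4 h 0 min; less 15 min break → 3 h 45 min

3.75 hours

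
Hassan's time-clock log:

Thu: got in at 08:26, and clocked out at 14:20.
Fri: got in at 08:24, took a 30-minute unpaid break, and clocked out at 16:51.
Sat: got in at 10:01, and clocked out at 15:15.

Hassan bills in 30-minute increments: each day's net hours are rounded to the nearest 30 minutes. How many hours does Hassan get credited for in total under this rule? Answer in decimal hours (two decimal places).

Thu: 08:26–14:20 = 5 h 54 min → rounds to 6 h 0 min
Fri: 08:24–16:51 = 8 h 27 min − 30 min = 7 h 57 min → rounds to 8 h 0 min
Sat: 10:01–15:15 = 5 h 14 min → rounds to 5 h 0 min
Total credited: 19 h 0 min.

19.00 hours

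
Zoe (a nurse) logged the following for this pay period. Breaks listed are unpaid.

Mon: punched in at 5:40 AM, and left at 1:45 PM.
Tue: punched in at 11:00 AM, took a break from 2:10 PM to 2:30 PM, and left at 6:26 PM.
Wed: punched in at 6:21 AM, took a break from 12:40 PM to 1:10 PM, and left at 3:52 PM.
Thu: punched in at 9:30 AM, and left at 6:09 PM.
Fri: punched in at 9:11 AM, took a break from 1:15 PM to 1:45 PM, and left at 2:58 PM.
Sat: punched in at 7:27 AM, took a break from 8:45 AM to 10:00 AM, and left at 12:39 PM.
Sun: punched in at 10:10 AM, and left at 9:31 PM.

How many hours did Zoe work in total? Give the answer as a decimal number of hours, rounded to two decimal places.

53.43 hours

Mon: 5:40 AM–1:45 PM = 8 h 5 min
Tue: 11:00 AM–6:26 PM = 7 h 26 min; less 20 min break → 7 h 6 min
Wed: 6:21 AM–3:52 PM = 9 h 31 min; less 30 min break → 9 h 1 min
Thu: 9:30 AM–6:09 PM = 8 h 39 min
Fri: 9:11 AM–2:58 PM = 5 h 47 min; less 30 min break → 5 h 17 min
Sat: 7:27 AM–12:39 PM = 5 h 12 min; less 75 min break → 3 h 57 min
Sun: 10:10 AM–9:31 PM = 11 h 21 min
Total: 8 h 5 min + 7 h 6 min + 9 h 1 min + 8 h 39 min + 5 h 17 min + 3 h 57 min + 11 h 21 min = 53 h 26 min.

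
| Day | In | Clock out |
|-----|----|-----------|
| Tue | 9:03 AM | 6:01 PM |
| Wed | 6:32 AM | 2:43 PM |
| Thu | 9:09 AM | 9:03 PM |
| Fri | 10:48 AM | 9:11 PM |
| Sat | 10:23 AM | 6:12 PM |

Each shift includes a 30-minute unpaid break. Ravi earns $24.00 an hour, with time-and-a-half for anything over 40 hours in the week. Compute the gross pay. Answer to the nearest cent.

Tue: 9:03 AM–6:01 PM = 8 h 58 min; less 30 min break → 8 h 28 min
Wed: 6:32 AM–2:43 PM = 8 h 11 min; less 30 min break → 7 h 41 min
Thu: 9:09 AM–9:03 PM = 11 h 54 min; less 30 min break → 11 h 24 min
Fri: 10:48 AM–9:11 PM = 10 h 23 min; less 30 min break → 9 h 53 min
Sat: 10:23 AM–6:12 PM = 7 h 49 min; less 30 min break → 7 h 19 min
Total worked: 44 h 45 min = 2685 min.
Regular 40 h 0 min = 2400 min at $24.00/h; overtime 4 h 45 min = 285 min at $36.00/h.
Pay = (2400 × $24.00 + 285 × $36.00) ÷ 60 = $1131.00.

$1131.00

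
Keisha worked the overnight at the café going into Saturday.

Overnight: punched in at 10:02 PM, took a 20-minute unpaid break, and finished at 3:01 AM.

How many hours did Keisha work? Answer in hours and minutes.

Overnight: 10:02 PM → midnight = 1 h 58 min; midnight → 3:01 AM = 3 h 1 min; span 4 h 59 min; less 20 min break → 4 h 39 min

4 h 39 min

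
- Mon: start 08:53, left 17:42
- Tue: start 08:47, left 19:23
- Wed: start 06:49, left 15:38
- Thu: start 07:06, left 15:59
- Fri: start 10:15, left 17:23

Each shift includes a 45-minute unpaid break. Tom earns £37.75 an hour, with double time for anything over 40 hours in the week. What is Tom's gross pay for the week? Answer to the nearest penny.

Mon: 08:53–17:42 = 8 h 49 min; less 45 min break → 8 h 4 min
Tue: 08:47–19:23 = 10 h 36 min; less 45 min break → 9 h 51 min
Wed: 06:49–15:38 = 8 h 49 min; less 45 min break → 8 h 4 min
Thu: 07:06–15:59 = 8 h 53 min; less 45 min break → 8 h 8 min
Fri: 10:15–17:23 = 7 h 8 min; less 45 min break → 6 h 23 min
Total worked: 40 h 30 min = 2430 min.
Regular 40 h 0 min = 2400 min at £37.75/h; overtime 0 h 30 min = 30 min at £75.50/h.
Pay = (2400 × £37.75 + 30 × £75.50) ÷ 60 = £1547.75.

£1547.75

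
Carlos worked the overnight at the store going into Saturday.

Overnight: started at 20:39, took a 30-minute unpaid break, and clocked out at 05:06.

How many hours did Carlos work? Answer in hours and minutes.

Overnight: 20:39 → midnight = 3 h 21 min; midnight → 05:06 = 5 h 6 min; span 8 h 27 min; less 30 min break → 7 h 57 min

7 h 57 min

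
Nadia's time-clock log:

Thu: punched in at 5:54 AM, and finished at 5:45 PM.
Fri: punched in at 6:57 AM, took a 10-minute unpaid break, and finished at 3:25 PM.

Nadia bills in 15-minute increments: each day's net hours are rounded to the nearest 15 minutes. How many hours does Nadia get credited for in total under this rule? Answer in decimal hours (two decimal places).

20.00 hours

Thu: 5:54 AM–5:45 PM = 11 h 51 min → rounds to 11 h 45 min
Fri: 6:57 AM–3:25 PM = 8 h 28 min − 10 min = 8 h 18 min → rounds to 8 h 15 min
Total credited: 20 h 0 min.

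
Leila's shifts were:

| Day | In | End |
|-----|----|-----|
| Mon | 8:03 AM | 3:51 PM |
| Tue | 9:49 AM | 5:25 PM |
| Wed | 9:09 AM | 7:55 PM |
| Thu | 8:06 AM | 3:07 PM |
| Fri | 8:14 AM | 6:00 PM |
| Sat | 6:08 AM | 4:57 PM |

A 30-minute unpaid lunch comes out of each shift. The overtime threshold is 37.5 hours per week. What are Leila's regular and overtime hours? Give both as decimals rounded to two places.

Mon: 8:03 AM–3:51 PM = 7 h 48 min; less 30 min break → 7 h 18 min
Tue: 9:49 AM–5:25 PM = 7 h 36 min; less 30 min break → 7 h 6 min
Wed: 9:09 AM–7:55 PM = 10 h 46 min; less 30 min break → 10 h 16 min
Thu: 8:06 AM–3:07 PM = 7 h 1 min; less 30 min break → 6 h 31 min
Fri: 8:14 AM–6:00 PM = 9 h 46 min; less 30 min break → 9 h 16 min
Sat: 6:08 AM–4:57 PM = 10 h 49 min; less 30 min break → 10 h 19 min
Total worked: 50 h 46 min = 50.77 h.
Threshold 37.5 h → overtime 13 h 16 min, regular 37 h 30 min.

Regular 37.50 hours, overtime 13.27 hours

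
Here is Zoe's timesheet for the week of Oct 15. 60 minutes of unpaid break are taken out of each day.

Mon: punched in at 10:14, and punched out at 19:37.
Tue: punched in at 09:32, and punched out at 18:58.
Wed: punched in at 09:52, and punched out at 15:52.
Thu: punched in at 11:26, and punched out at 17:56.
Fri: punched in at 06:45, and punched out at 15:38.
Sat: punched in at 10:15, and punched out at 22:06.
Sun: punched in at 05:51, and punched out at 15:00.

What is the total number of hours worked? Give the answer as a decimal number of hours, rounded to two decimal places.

54.20 hours

Mon: 10:14–19:37 = 9 h 23 min; less 60 min break → 8 h 23 min
Tue: 09:32–18:58 = 9 h 26 min; less 60 min break → 8 h 26 min
Wed: 09:52–15:52 = 6 h 0 min; less 60 min break → 5 h 0 min
Thu: 11:26–17:56 = 6 h 30 min; less 60 min break → 5 h 30 min
Fri: 06:45–15:38 = 8 h 53 min; less 60 min break → 7 h 53 min
Sat: 10:15–22:06 = 11 h 51 min; less 60 min break → 10 h 51 min
Sun: 05:51–15:00 = 9 h 9 min; less 60 min break → 8 h 9 min
Total: 8 h 23 min + 8 h 26 min + 5 h 0 min + 5 h 30 min + 7 h 53 min + 10 h 51 min + 8 h 9 min = 54 h 12 min.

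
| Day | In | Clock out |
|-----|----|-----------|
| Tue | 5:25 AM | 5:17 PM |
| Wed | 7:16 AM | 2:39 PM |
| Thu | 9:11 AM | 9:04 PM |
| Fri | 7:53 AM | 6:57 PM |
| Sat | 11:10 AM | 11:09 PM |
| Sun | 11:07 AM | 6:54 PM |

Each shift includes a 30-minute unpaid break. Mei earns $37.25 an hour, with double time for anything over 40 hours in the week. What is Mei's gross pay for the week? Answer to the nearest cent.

$2903.02

Tue: 5:25 AM–5:17 PM = 11 h 52 min; less 30 min break → 11 h 22 min
Wed: 7:16 AM–2:39 PM = 7 h 23 min; less 30 min break → 6 h 53 min
Thu: 9:11 AM–9:04 PM = 11 h 53 min; less 30 min break → 11 h 23 min
Fri: 7:53 AM–6:57 PM = 11 h 4 min; less 30 min break → 10 h 34 min
Sat: 11:10 AM–11:09 PM = 11 h 59 min; less 30 min break → 11 h 29 min
Sun: 11:07 AM–6:54 PM = 7 h 47 min; less 30 min break → 7 h 17 min
Total worked: 58 h 58 min = 3538 min.
Regular 40 h 0 min = 2400 min at $37.25/h; overtime 18 h 58 min = 1138 min at $74.50/h.
Pay = (2400 × $37.25 + 1138 × $74.50) ÷ 60 = $2903.02.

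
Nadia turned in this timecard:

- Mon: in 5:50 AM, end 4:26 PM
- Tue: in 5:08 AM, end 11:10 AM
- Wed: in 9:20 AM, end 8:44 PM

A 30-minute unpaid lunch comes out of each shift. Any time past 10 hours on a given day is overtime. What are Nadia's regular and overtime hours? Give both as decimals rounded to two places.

Mon: 5:50 AM–4:26 PM = 10 h 36 min; less 30 min break → 10 h 6 min
Tue: 5:08 AM–11:10 AM = 6 h 2 min; less 30 min break → 5 h 32 min
Wed: 9:20 AM–8:44 PM = 11 h 24 min; less 30 min break → 10 h 54 min
Mon reg 10 h 0 min / OT 0 h 6 min; Tue reg 5 h 32 min / OT 0 h 0 min; Wed reg 10 h 0 min / OT 0 h 54 min.
Totals: regular 25 h 32 min, overtime 1 h 0 min.

Regular 25.53 hours, overtime 1.00 hours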